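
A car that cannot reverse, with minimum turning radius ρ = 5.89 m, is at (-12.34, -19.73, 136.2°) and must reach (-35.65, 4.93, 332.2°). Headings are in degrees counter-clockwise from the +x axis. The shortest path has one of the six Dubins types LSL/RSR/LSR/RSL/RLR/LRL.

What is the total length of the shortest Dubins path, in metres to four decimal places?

50.6647 m

Let ψ = atan2(Δy, Δx) = atan2(24.66, -23.31) = 133.3880° be the start→goal bearing.
Normalize: d = |goal − start| / ρ = 33.933342/5.89 = 5.761179, α = (θ_start − ψ) mod 360° = 2.8120° = 0.049079 rad, β = (θ_goal − ψ) mod 360° = 198.8120° = 3.469924 rad.
Common terms: sin α = 0.049059, cos α = 0.998796, sin β = -0.322464, cos β = -0.946582, cos(α−β) = -0.961262, d² = 33.191179. Work in radians in the unit-radius frame; every candidate has L = ρ·(t + p + q).
LSL: p² = 2 + d² − 2cos(α−β) + 2d(sin α − sin β) = 41.394532; p = √p² = 6.433858; φ = atan2(cos β − cos α, d + sin α − sin β) = -0.307173 rad; t = (φ − α) mod 2π = 5.926933 rad, q = (β − φ) mod 2π = 3.777098 rad → L = 5.89·(5.926933 + 6.433858 + 3.777098) = 5.89·16.137889 = 95.052166 m
RSR: p² = 2 + d² − 2cos(α−β) + 2d(sin β − sin α) = 32.832872; p = √p² = 5.729998; φ = atan2(cos α − cos β, d − sin α + sin β) = 0.346393 rad; t = (α − φ) mod 2π = 5.985871 rad, q = (φ − β) mod 2π = 3.159654 rad → L = 5.89·(5.985871 + 5.729998 + 3.159654) = 5.89·14.875523 = 87.616830 m
LSR: p² = d² − 2 + 2cos(α−β) + 2d(sin α + sin β) = 26.118386; p = √p² = 5.110615; φ = atan2(−cos α − cos β, d + sin α + sin β) − atan2(−2, p) = 0.363506 rad; t = (φ − α) mod 2π = 0.314427 rad, q = (φ − β) mod 2π = 3.176767 rad → L = 5.89·(0.314427 + 5.110615 + 3.176767) = 5.89·8.601809 = 50.664657 m
RSL: p² = d² − 2 + 2cos(α−β) − 2d(sin α + sin β) = 32.418925; p = √p² = 5.693762; φ = atan2(cos α + cos β, d − sin α − sin β) − atan2(2, p) = -0.329146 rad; t = (α − φ) mod 2π = 0.378225 rad, q = (β − φ) mod 2π = 3.799070 rad → L = 5.89·(0.378225 + 5.693762 + 3.799070) = 5.89·9.871058 = 58.140529 m
RLR: c = (6 − d² + 2cos(α−β) + 2d(sin α − sin β))/8 = -3.104109, |c| > 1 → infeasible
LRL: c = (6 − d² + 2cos(α−β) − 2d(sin α − sin β))/8 = -4.174317, |c| > 1 → infeasible
Shortest: LSR with L = 50.664657 m ≈ 50.6647 m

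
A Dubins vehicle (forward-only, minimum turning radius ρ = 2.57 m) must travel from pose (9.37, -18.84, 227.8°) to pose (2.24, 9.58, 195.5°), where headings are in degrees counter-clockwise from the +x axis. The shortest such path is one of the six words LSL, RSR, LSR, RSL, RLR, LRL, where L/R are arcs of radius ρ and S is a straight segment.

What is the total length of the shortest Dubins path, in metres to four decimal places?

35.1378 m

Let ψ = atan2(Δy, Δx) = atan2(28.42, -7.13) = 104.0837° be the start→goal bearing.
Normalize: d = |goal − start| / ρ = 29.300739/2.57 = 11.401066, α = (θ_start − ψ) mod 360° = 123.7163° = 2.159257 rad, β = (θ_goal − ψ) mod 360° = 91.4163° = 1.595516 rad.
Common terms: sin α = 0.831796, cos α = -0.555082, sin β = 0.999694, cos β = -0.024717, cos(α−β) = 0.845262, d² = 129.984300. Work in radians in the unit-radius frame; every candidate has L = ρ·(t + p + q).
LSL: p² = 2 + d² − 2cos(α−β) + 2d(sin α − sin β) = 126.465331; p = √p² = 11.245681; φ = atan2(cos β − cos α, d + sin α − sin β) = 0.047179 rad; t = (φ − α) mod 2π = 4.171107 rad, q = (β − φ) mod 2π = 1.548337 rad → L = 2.57·(4.171107 + 11.245681 + 1.548337) = 2.57·16.965125 = 43.600370 m
RSR: p² = 2 + d² − 2cos(α−β) + 2d(sin β − sin α) = 134.122220; p = √p² = 11.581115; φ = atan2(cos α − cos β, d − sin α + sin β) = -0.045812 rad; t = (α − φ) mod 2π = 2.205069 rad, q = (φ − β) mod 2π = 4.641858 rad → L = 2.57·(2.205069 + 11.581115 + 4.641858) = 2.57·18.428041 = 47.360067 m
LSR: p² = d² − 2 + 2cos(α−β) + 2d(sin α + sin β) = 171.436709; p = √p² = 13.093384; φ = atan2(−cos α − cos β, d + sin α + sin β) − atan2(−2, p) = 0.195365 rad; t = (φ − α) mod 2π = 4.319293 rad, q = (φ − β) mod 2π = 4.883035 rad → L = 2.57·(4.319293 + 13.093384 + 4.883035) = 2.57·22.295712 = 57.299980 m
RSL: p² = d² − 2 + 2cos(α−β) − 2d(sin α + sin β) = 87.912938; p = √p² = 9.376190; φ = atan2(cos α + cos β, d − sin α − sin β) − atan2(2, p) = -0.270670 rad; t = (α − φ) mod 2π = 2.429928 rad, q = (β − φ) mod 2π = 1.866186 rad → L = 2.57·(2.429928 + 9.376190 + 1.866186) = 2.57·13.672304 = 35.137821 m
RLR: c = (6 − d² + 2cos(α−β) + 2d(sin α − sin β))/8 = -15.765278, |c| > 1 → infeasible
LRL: c = (6 − d² + 2cos(α−β) − 2d(sin α − sin β))/8 = -14.808166, |c| > 1 → infeasible
Shortest: RSL with L = 35.137821 m ≈ 35.1378 m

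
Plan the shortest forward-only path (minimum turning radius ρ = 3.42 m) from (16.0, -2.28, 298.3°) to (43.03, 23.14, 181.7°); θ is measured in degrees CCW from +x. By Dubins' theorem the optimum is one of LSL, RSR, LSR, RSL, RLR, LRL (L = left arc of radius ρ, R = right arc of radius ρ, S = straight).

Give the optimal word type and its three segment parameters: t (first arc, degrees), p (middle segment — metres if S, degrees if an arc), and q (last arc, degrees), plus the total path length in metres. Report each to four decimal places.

Let ψ = atan2(Δy, Δx) = atan2(25.42, 27.03) = 43.2418° be the start→goal bearing.
Normalize: d = |goal − start| / ρ = 37.105219/3.42 = 10.849479, α = (θ_start − ψ) mod 360° = 255.0582° = 4.451605 rad, β = (θ_goal − ψ) mod 360° = 138.4582° = 2.416551 rad.
Common terms: sin α = -0.966188, cos α = -0.257838, sin β = 0.663166, cos β = -0.748472, cos(α−β) = -0.447759, d² = 117.711202. Work in radians in the unit-radius frame; every candidate has L = ρ·(t + p + q).
LSL: p² = 2 + d² − 2cos(α−β) + 2d(sin α − sin β) = 85.251423; p = √p² = 9.233170; φ = atan2(cos β − cos α, d + sin α − sin β) = -0.053163 rad; t = (φ − α) mod 2π = 1.778417 rad, q = (β − φ) mod 2π = 2.469715 rad → L = 3.42·(1.778417 + 9.233170 + 2.469715) = 3.42·13.481301 = 46.106050 m
RSR: p² = 2 + d² − 2cos(α−β) + 2d(sin β − sin α) = 155.962017; p = √p² = 12.488475; φ = atan2(cos α − cos β, d − sin α + sin β) = 0.039297 rad; t = (α − φ) mod 2π = 4.412308 rad, q = (φ − β) mod 2π = 3.905931 rad → L = 3.42·(4.412308 + 12.488475 + 3.905931) = 3.42·20.806715 = 71.158964 m
LSR: p² = d² − 2 + 2cos(α−β) + 2d(sin α + sin β) = 108.240425; p = √p² = 10.403866; φ = atan2(−cos α − cos β, d + sin α + sin β) − atan2(−2, p) = 0.285048 rad; t = (φ − α) mod 2π = 2.116628 rad, q = (φ − β) mod 2π = 4.151682 rad → L = 3.42·(2.116628 + 10.403866 + 4.151682) = 3.42·16.672176 = 57.018843 m
RSL: p² = d² − 2 + 2cos(α−β) − 2d(sin α + sin β) = 121.390942; p = √p² = 11.017756; φ = atan2(cos α + cos β, d − sin α − sin β) − atan2(2, p) = -0.269558 rad; t = (α − φ) mod 2π = 4.721163 rad, q = (β − φ) mod 2π = 2.686109 rad → L = 3.42·(4.721163 + 11.017756 + 2.686109) = 3.42·18.425028 = 63.013597 m
RLR: c = (6 − d² + 2cos(α−β) + 2d(sin α − sin β))/8 = -18.495252, |c| > 1 → infeasible
LRL: c = (6 − d² + 2cos(α−β) − 2d(sin α − sin β))/8 = -9.656428, |c| > 1 → infeasible
Shortest: LSL with L = 46.106050 m ≈ 46.1060 m
Convert LSL to answer units (arcs ×180/π): t = 1.778417·180/π = 101.8958°, p = ρ·p = 3.42·9.233170 = 31.5774 m, q = 2.469715·180/π = 141.5042°, L = 46.1060 m.

LSL: t = 101.8958°, p = 31.5774 m, q = 141.5042°, L = 46.1060 m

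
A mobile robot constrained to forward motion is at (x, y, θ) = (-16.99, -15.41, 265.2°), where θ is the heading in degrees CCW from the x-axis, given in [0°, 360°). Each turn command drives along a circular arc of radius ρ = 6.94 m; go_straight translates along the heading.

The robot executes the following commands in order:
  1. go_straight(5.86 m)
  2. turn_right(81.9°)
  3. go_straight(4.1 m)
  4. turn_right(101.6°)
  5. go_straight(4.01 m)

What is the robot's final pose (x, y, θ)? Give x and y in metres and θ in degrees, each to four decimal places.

(-34.7777, -15.9349, 81.7000°)

set_pose: (x, y, θ) = (-16.9900, -15.4100, 265.2000°), ρ = 6.94
go_straight(5.86): x += 5.86·cos θ, y += 5.86·sin θ → (-17.4804, -21.2494, 265.2000°)
turn_right(81.9°): centre at ρ to the right, rotate −81.9° → (-23.9965, -27.5972, 183.3000°)
go_straight(4.1): x += 4.1·cos θ, y += 4.1·sin θ → (-28.0897, -27.8332, 183.3000°)
turn_right(101.6°): centre at ρ to the right, rotate −101.6° → (-35.3565, -19.9029, 81.7000°)
go_straight(4.01): x += 4.01·cos θ, y += 4.01·sin θ → (-34.7777, -15.9349, 81.7000°)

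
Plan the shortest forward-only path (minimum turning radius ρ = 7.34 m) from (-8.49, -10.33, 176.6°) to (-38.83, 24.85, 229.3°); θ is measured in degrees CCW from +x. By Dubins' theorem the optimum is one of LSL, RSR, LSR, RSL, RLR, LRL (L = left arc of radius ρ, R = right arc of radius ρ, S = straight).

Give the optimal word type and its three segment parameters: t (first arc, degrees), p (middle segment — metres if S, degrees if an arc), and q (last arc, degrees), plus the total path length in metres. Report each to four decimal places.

Let ψ = atan2(Δy, Δx) = atan2(35.18, -30.34) = 130.7752° be the start→goal bearing.
Normalize: d = |goal − start| / ρ = 46.455872/7.34 = 6.329138, α = (θ_start − ψ) mod 360° = 45.8248° = 0.799794 rad, β = (θ_goal − ψ) mod 360° = 98.5248° = 1.719582 rad.
Common terms: sin α = 0.717212, cos α = 0.696855, sin β = 0.988952, cos β = -0.148237, cos(α−β) = 0.605988, d² = 40.057985. Work in radians in the unit-radius frame; every candidate has L = ρ·(t + p + q).
LSL: p² = 2 + d² − 2cos(α−β) + 2d(sin α − sin β) = 37.406255; p = √p² = 6.116065; φ = atan2(cos β − cos α, d + sin α − sin β) = -0.138619 rad; t = (φ − α) mod 2π = 5.344772 rad, q = (β − φ) mod 2π = 1.858201 rad → L = 7.34·(5.344772 + 6.116065 + 1.858201) = 7.34·13.319039 = 97.761747 m
RSR: p² = 2 + d² − 2cos(α−β) + 2d(sin β − sin α) = 44.285762; p = √p² = 6.654755; φ = atan2(cos α − cos β, d − sin α + sin β) = 0.127335 rad; t = (α − φ) mod 2π = 0.672459 rad, q = (φ − β) mod 2π = 4.690938 rad → L = 7.34·(0.672459 + 6.654755 + 4.690938) = 7.34·12.018152 = 88.213233 m
LSR: p² = d² − 2 + 2cos(α−β) + 2d(sin α + sin β) = 60.867057; p = √p² = 7.801734; φ = atan2(−cos α − cos β, d + sin α + sin β) − atan2(−2, p) = 0.182779 rad; t = (φ − α) mod 2π = 5.666171 rad, q = (φ − β) mod 2π = 4.746382 rad → L = 7.34·(5.666171 + 7.801734 + 4.746382) = 7.34·18.214287 = 133.692869 m
RSL: p² = d² − 2 + 2cos(α−β) − 2d(sin α + sin β) = 17.672867; p = √p² = 4.203911; φ = atan2(cos α + cos β, d − sin α − sin β) − atan2(2, p) = -0.325939 rad; t = (α − φ) mod 2π = 1.125732 rad, q = (β − φ) mod 2π = 2.045521 rad → L = 7.34·(1.125732 + 4.203911 + 2.045521) = 7.34·7.375164 = 54.133701 m
RLR: c = (6 − d² + 2cos(α−β) + 2d(sin α − sin β))/8 = -4.535720, |c| > 1 → infeasible
LRL: c = (6 − d² + 2cos(α−β) − 2d(sin α − sin β))/8 = -3.675782, |c| > 1 → infeasible
Shortest: RSL with L = 54.133701 m ≈ 54.1337 m
Convert RSL to answer units (arcs ×180/π): t = 1.125732·180/π = 64.4997°, p = ρ·p = 7.34·4.203911 = 30.8567 m, q = 2.045521·180/π = 117.1997°, L = 54.1337 m.

RSL: t = 64.4997°, p = 30.8567 m, q = 117.1997°, L = 54.1337 m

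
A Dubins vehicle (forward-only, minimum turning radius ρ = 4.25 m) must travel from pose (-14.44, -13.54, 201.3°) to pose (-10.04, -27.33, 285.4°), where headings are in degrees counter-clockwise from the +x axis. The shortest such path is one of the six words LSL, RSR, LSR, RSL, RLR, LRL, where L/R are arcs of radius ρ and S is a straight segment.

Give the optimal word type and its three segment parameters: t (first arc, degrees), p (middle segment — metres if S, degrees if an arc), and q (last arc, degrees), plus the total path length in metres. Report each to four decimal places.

Let ψ = atan2(Δy, Δx) = atan2(-13.79, 4.40) = -72.3036° be the start→goal bearing.
Normalize: d = |goal − start| / ρ = 14.474947/4.25 = 3.405870, α = (θ_start − ψ) mod 360° = 273.6036° = 4.775283 rad, β = (θ_goal − ψ) mod 360° = 357.7036° = 6.243105 rad.
Common terms: sin α = -0.998023, cos α = 0.062853, sin β = -0.040069, cos β = 0.999197, cos(α−β) = 0.102793, d² = 11.599950. Work in radians in the unit-radius frame; every candidate has L = ρ·(t + p + q).
LSL: p² = 2 + d² − 2cos(α−β) + 2d(sin α − sin β) = 6.869035; p = √p² = 2.620884; φ = atan2(cos β − cos α, d + sin α − sin β) = 0.365335 rad; t = (φ − α) mod 2π = 1.873237 rad, q = (β − φ) mod 2π = 5.877770 rad → L = 4.25·(1.873237 + 2.620884 + 5.877770) = 4.25·10.371892 = 44.080539 m
RSR: p² = 2 + d² − 2cos(α−β) + 2d(sin β − sin α) = 19.919695; p = √p² = 4.463149; φ = atan2(cos α − cos β, d − sin α + sin β) = -0.211365 rad; t = (α − φ) mod 2π = 4.986648 rad, q = (φ − β) mod 2π = 6.111901 rad → L = 4.25·(4.986648 + 4.463149 + 6.111901) = 4.25·15.561697 = 66.137213 m
LSR: p² = d² − 2 + 2cos(α−β) + 2d(sin α + sin β) = 2.734322; p = √p² = 1.653579; φ = atan2(−cos α − cos β, d + sin α + sin β) − atan2(−2, p) = 0.458291 rad; t = (φ − α) mod 2π = 1.966193 rad, q = (φ − β) mod 2π = 0.498371 rad → L = 4.25·(1.966193 + 1.653579 + 0.498371) = 4.25·4.118143 = 17.502106 m
RSL: p² = d² − 2 + 2cos(α−β) − 2d(sin α + sin β) = 16.876749; p = √p² = 4.108132; φ = atan2(cos α + cos β, d − sin α − sin β) − atan2(2, p) = -0.218477 rad; t = (α − φ) mod 2π = 4.993760 rad, q = (β − φ) mod 2π = 0.178397 rad → L = 4.25·(4.993760 + 4.108132 + 0.178397) = 4.25·9.280289 = 39.441227 m
RLR: c = (6 − d² + 2cos(α−β) + 2d(sin α − sin β))/8 = -1.489962, |c| > 1 → infeasible
LRL: c = (6 − d² + 2cos(α−β) − 2d(sin α − sin β))/8 = 0.141371; p = 2π − arccos c = 4.854235 rad; φ = atan2(cos β − cos α, d + sin α − sin β) = 0.365335 rad; t = (φ − α + p/2) mod 2π = 4.300355 rad, q = (β − α − t + p) mod 2π = 2.021702 rad → L = 4.25·(4.300355 + 4.854235 + 2.021702) = 4.25·11.176291 = 47.499239 m
Shortest: LSR with L = 17.502106 m ≈ 17.5021 m
Convert LSR to answer units (arcs ×180/π): t = 1.966193·180/π = 112.6546°, p = ρ·p = 4.25·1.653579 = 7.0277 m, q = 0.498371·180/π = 28.5546°, L = 17.5021 m.

LSR: t = 112.6546°, p = 7.0277 m, q = 28.5546°, L = 17.5021 m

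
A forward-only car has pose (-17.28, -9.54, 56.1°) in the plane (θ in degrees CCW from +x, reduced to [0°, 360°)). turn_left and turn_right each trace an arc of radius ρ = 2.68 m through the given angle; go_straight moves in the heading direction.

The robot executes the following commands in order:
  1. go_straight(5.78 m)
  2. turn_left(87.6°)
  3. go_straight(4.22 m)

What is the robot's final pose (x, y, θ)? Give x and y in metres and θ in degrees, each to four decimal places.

set_pose: (x, y, θ) = (-17.2800, -9.5400, 56.1000°), ρ = 2.68
go_straight(5.78): x += 5.78·cos θ, y += 5.78·sin θ → (-14.0562, -4.7425, 56.1000°)
turn_left(87.6°): centre at ρ to the left, rotate +87.6° → (-14.6941, -1.0879, 143.7000°)
go_straight(4.22): x += 4.22·cos θ, y += 4.22·sin θ → (-18.0951, 1.4104, 143.7000°)

(-18.0951, 1.4104, 143.7000°)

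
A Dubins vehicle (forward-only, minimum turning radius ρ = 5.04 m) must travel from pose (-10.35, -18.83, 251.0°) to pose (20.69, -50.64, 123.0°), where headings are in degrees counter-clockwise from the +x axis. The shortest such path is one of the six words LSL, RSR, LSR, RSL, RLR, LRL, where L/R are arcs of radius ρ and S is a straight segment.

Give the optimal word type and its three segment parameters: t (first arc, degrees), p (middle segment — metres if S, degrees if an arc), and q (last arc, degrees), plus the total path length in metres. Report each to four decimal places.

Let ψ = atan2(Δy, Δx) = atan2(-31.81, 31.04) = -45.7019° be the start→goal bearing.
Normalize: d = |goal − start| / ρ = 44.444996/5.04 = 8.818452, α = (θ_start − ψ) mod 360° = 296.7019° = 5.178425 rad, β = (θ_goal − ψ) mod 360° = 168.7019° = 2.944404 rad.
Common terms: sin α = -0.893356, cos α = 0.449349, sin β = 0.195913, cos β = -0.980621, cos(α−β) = -0.615661, d² = 77.765090. Work in radians in the unit-radius frame; every candidate has L = ρ·(t + p + q).
LSL: p² = 2 + d² − 2cos(α−β) + 2d(sin α − sin β) = 61.785069; p = √p² = 7.860348; φ = atan2(cos β − cos α, d + sin α − sin β) = -0.182941 rad; t = (φ − α) mod 2π = 0.921819 rad, q = (β − φ) mod 2π = 3.127345 rad → L = 5.04·(0.921819 + 7.860348 + 3.127345) = 5.04·11.909512 = 60.023939 m
RSR: p² = 2 + d² − 2cos(α−β) + 2d(sin β − sin α) = 100.207756; p = √p² = 10.010382; φ = atan2(cos α − cos β, d − sin α + sin β) = 0.143339 rad; t = (α − φ) mod 2π = 5.035086 rad, q = (φ − β) mod 2π = 3.482120 rad → L = 5.04·(5.035086 + 10.010382 + 3.482120) = 5.04·18.527589 = 93.379049 m
LSR: p² = d² − 2 + 2cos(α−β) + 2d(sin α + sin β) = 62.233031; p = √p² = 7.888792; φ = atan2(−cos α − cos β, d + sin α + sin β) − atan2(−2, p) = 0.313619 rad; t = (φ − α) mod 2π = 1.418379 rad, q = (φ − β) mod 2π = 3.652401 rad → L = 5.04·(1.418379 + 7.888792 + 3.652401) = 5.04·12.959571 = 65.316240 m
RSL: p² = d² − 2 + 2cos(α−β) − 2d(sin α + sin β) = 86.834502; p = √p² = 9.318503; φ = atan2(cos α + cos β, d − sin α − sin β) − atan2(2, p) = -0.267191 rad; t = (α − φ) mod 2π = 5.445617 rad, q = (β − φ) mod 2π = 3.211595 rad → L = 5.04·(5.445617 + 9.318503 + 3.211595) = 5.04·17.975715 = 90.597606 m
RLR: c = (6 − d² + 2cos(α−β) + 2d(sin α − sin β))/8 = -11.525970, |c| > 1 → infeasible
LRL: c = (6 − d² + 2cos(α−β) − 2d(sin α − sin β))/8 = -6.723134, |c| > 1 → infeasible
Shortest: LSL with L = 60.023939 m ≈ 60.0239 m
Convert LSL to answer units (arcs ×180/π): t = 0.921819·180/π = 52.8164°, p = ρ·p = 5.04·7.860348 = 39.6162 m, q = 3.127345·180/π = 179.1836°, L = 60.0239 m.

LSL: t = 52.8164°, p = 39.6162 m, q = 179.1836°, L = 60.0239 m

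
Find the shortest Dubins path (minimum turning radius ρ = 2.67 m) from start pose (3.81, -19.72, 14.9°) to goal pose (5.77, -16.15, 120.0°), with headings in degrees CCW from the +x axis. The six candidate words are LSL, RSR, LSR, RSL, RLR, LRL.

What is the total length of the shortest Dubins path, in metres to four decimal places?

Let ψ = atan2(Δy, Δx) = atan2(3.57, 1.96) = 61.2324° be the start→goal bearing.
Normalize: d = |goal − start| / ρ = 4.072653/2.67 = 1.525338, α = (θ_start − ψ) mod 360° = 313.6676° = 5.474533 rad, β = (θ_goal − ψ) mod 360° = 58.7676° = 1.025689 rad.
Common terms: sin α = -0.723357, cos α = 0.690474, sin β = 0.855072, cos β = 0.518510, cos(α−β) = -0.260505, d² = 2.326656. Work in radians in the unit-radius frame; every candidate has L = ρ·(t + p + q).
LSL: p² = 2 + d² − 2cos(α−β) + 2d(sin α − sin β) = 0.032390; p = √p² = 0.179973; φ = atan2(cos β − cos α, d + sin α − sin β) = -1.870244 rad; t = (φ − α) mod 2π = 5.221594 rad, q = (β − φ) mod 2π = 2.895933 rad → L = 2.67·(5.221594 + 0.179973 + 2.895933) = 2.67·8.297499 = 22.154323 m
RSR: p² = 2 + d² − 2cos(α−β) + 2d(sin β − sin α) = 9.662940; p = √p² = 3.108527; φ = atan2(cos α − cos β, d − sin α + sin β) = 0.055348 rad; t = (α − φ) mod 2π = 5.419185 rad, q = (φ − β) mod 2π = 5.312845 rad → L = 2.67·(5.419185 + 3.108527 + 5.312845) = 2.67·13.840557 = 36.954286 m
LSR: p² = d² − 2 + 2cos(α−β) + 2d(sin α + sin β) = 0.207466; p = √p² = 0.455484; φ = atan2(−cos α − cos β, d + sin α + sin β) − atan2(−2, p) = 0.716557 rad; t = (φ − α) mod 2π = 1.525210 rad, q = (φ − β) mod 2π = 5.974054 rad → L = 2.67·(1.525210 + 0.455484 + 5.974054) = 2.67·7.954747 = 21.239175 m
RSL: p² = d² − 2 + 2cos(α−β) − 2d(sin α + sin β) = -0.596171 < 0 → infeasible
RLR: c = (6 − d² + 2cos(α−β) + 2d(sin α − sin β))/8 = -0.207868; p = 2π − arccos c = 4.502995 rad; φ = atan2(cos α − cos β, d − sin α + sin β) = 0.055348 rad; t = (α − φ + p/2) mod 2π = 1.387497 rad, q = (α − β − t + p) mod 2π = 1.281157 rad → L = 2.67·(1.387497 + 4.502995 + 1.281157) = 2.67·7.171648 = 19.148301 m
LRL: c = (6 − d² + 2cos(α−β) − 2d(sin α − sin β))/8 = 0.995951; p = 2π − arccos c = 6.193168 rad; φ = atan2(cos β − cos α, d + sin α − sin β) = -1.870244 rad; t = (φ − α + p/2) mod 2π = 2.034993 rad, q = (β − α − t + p) mod 2π = 5.992517 rad → L = 2.67·(2.034993 + 6.193168 + 5.992517) = 2.67·14.220678 = 37.969210 m
Shortest: RLR with L = 19.148301 m ≈ 19.1483 m

19.1483 m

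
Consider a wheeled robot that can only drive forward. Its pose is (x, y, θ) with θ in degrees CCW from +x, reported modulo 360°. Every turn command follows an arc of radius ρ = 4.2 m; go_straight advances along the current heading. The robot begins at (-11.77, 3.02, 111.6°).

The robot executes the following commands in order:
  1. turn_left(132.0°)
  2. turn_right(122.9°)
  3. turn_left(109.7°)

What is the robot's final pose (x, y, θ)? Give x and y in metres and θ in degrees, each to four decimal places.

(-33.6580, 3.5974, 230.4000°)

set_pose: (x, y, θ) = (-11.7700, 3.0200, 111.6000°), ρ = 4.2
turn_left(132.0°): centre at ρ to the left, rotate +132.0° → (-19.4371, 3.3413, 243.6000°)
turn_right(122.9°): centre at ρ to the right, rotate −122.9° → (-26.8104, 3.0645, 120.7000°)
turn_left(109.7°): centre at ρ to the left, rotate +109.7° → (-33.6580, 3.5974, 230.4000°)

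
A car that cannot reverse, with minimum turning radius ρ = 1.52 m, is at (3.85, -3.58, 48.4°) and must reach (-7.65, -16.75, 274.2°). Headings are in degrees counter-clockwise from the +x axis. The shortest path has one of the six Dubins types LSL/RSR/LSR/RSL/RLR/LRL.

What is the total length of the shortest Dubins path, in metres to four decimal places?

Let ψ = atan2(Δy, Δx) = atan2(-13.17, -11.50) = -131.1274° be the start→goal bearing.
Normalize: d = |goal − start| / ρ = 17.484247/1.52 = 11.502794, α = (θ_start − ψ) mod 360° = 179.5274° = 3.133343 rad, β = (θ_goal − ψ) mod 360° = 45.3274° = 0.791112 rad.
Common terms: sin α = 0.008249, cos α = -0.999966, sin β = 0.711135, cos β = 0.703055, cos(α−β) = -0.697165, d² = 132.314275. Work in radians in the unit-radius frame; every candidate has L = ρ·(t + p + q).
LSL: p² = 2 + d² − 2cos(α−β) + 2d(sin α − sin β) = 119.538298; p = √p² = 10.933357; φ = atan2(cos β − cos α, d + sin α − sin β) = 0.156401 rad; t = (φ − α) mod 2π = 3.306243 rad, q = (β − φ) mod 2π = 0.634711 rad → L = 1.52·(3.306243 + 10.933357 + 0.634711) = 1.52·14.874311 = 22.608952 m
RSR: p² = 2 + d² − 2cos(α−β) + 2d(sin β − sin α) = 151.878912; p = √p² = 12.323916; φ = atan2(cos α − cos β, d − sin α + sin β) = -0.138632 rad; t = (α − φ) mod 2π = 3.271975 rad, q = (φ − β) mod 2π = 5.353442 rad → L = 1.52·(3.271975 + 12.323916 + 5.353442) = 1.52·20.949333 = 31.842987 m
LSR: p² = d² − 2 + 2cos(α−β) + 2d(sin α + sin β) = 145.469805; p = √p² = 12.061086; φ = atan2(−cos α − cos β, d + sin α + sin β) − atan2(−2, p) = 0.188615 rad; t = (φ − α) mod 2π = 3.338457 rad, q = (φ − β) mod 2π = 5.680689 rad → L = 1.52·(3.338457 + 12.061086 + 5.680689) = 1.52·21.080233 = 32.041953 m
RSL: p² = d² − 2 + 2cos(α−β) − 2d(sin α + sin β) = 112.370084; p = √p² = 10.600476; φ = atan2(cos α + cos β, d − sin α − sin β) − atan2(2, p) = -0.214006 rad; t = (α − φ) mod 2π = 3.347349 rad, q = (β − φ) mod 2π = 1.005117 rad → L = 1.52·(3.347349 + 10.600476 + 1.005117) = 1.52·14.952942 = 22.728472 m
RLR: c = (6 − d² + 2cos(α−β) + 2d(sin α − sin β))/8 = -17.984864, |c| > 1 → infeasible
LRL: c = (6 − d² + 2cos(α−β) − 2d(sin α − sin β))/8 = -13.942287, |c| > 1 → infeasible
Shortest: LSL with L = 22.608952 m ≈ 22.6090 m

22.6090 m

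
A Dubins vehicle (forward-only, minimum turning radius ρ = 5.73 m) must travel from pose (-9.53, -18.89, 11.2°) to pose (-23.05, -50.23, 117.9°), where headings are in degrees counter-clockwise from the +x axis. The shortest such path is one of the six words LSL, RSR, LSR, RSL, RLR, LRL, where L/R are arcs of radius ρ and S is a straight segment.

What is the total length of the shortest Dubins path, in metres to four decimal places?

Let ψ = atan2(Δy, Δx) = atan2(-31.34, -13.52) = -113.3353° be the start→goal bearing.
Normalize: d = |goal − start| / ρ = 34.131891/5.73 = 5.956700, α = (θ_start − ψ) mod 360° = 124.5353° = 2.173550 rad, β = (θ_goal − ψ) mod 360° = 231.2353° = 4.035816 rad.
Common terms: sin α = 0.823778, cos α = -0.566913, sin β = -0.779723, cos β = -0.626124, cos(α−β) = -0.287361, d² = 35.482275. Work in radians in the unit-radius frame; every candidate has L = ρ·(t + p + q).
LSL: p² = 2 + d² − 2cos(α−β) + 2d(sin α − sin β) = 57.160144; p = √p² = 7.560433; φ = atan2(cos β − cos α, d + sin α − sin β) = -0.007832 rad; t = (φ − α) mod 2π = 4.101803 rad, q = (β − φ) mod 2π = 4.043648 rad → L = 5.73·(4.101803 + 7.560433 + 4.043648) = 5.73·15.705884 = 89.994718 m
RSR: p² = 2 + d² − 2cos(α−β) + 2d(sin β − sin α) = 18.953849; p = √p² = 4.353602; φ = atan2(cos α − cos β, d − sin α + sin β) = 0.013601 rad; t = (α − φ) mod 2π = 2.159949 rad, q = (φ − β) mod 2π = 2.260970 rad → L = 5.73·(2.159949 + 4.353602 + 2.260970) = 5.73·8.774521 = 50.278004 m
LSR: p² = d² − 2 + 2cos(α−β) + 2d(sin α + sin β) = 33.432390; p = √p² = 5.782075; φ = atan2(−cos α − cos β, d + sin α + sin β) − atan2(−2, p) = 0.529270 rad; t = (φ − α) mod 2π = 4.638905 rad, q = (φ − β) mod 2π = 2.776639 rad → L = 5.73·(4.638905 + 5.782075 + 2.776639) = 5.73·13.197619 = 75.622356 m
RSL: p² = d² − 2 + 2cos(α−β) − 2d(sin α + sin β) = 32.382719; p = √p² = 5.690582; φ = atan2(cos α + cos β, d − sin α − sin β) − atan2(2, p) = -0.537077 rad; t = (α − φ) mod 2π = 2.710627 rad, q = (β − φ) mod 2π = 4.572893 rad → L = 5.73·(2.710627 + 5.690582 + 4.572893) = 5.73·12.974102 = 74.341605 m
RLR: c = (6 − d² + 2cos(α−β) + 2d(sin α − sin β))/8 = -1.369231, |c| > 1 → infeasible
LRL: c = (6 − d² + 2cos(α−β) − 2d(sin α − sin β))/8 = -6.145018, |c| > 1 → infeasible
Shortest: RSR with L = 50.278004 m ≈ 50.2780 m

50.2780 m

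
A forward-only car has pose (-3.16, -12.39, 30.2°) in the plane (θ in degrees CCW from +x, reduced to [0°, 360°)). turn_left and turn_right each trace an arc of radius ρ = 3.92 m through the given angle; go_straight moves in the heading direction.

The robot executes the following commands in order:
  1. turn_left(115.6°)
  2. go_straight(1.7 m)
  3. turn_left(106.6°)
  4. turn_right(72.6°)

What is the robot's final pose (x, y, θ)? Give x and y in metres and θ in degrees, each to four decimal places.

set_pose: (x, y, θ) = (-3.1600, -12.3900, 30.2000°), ρ = 3.92
turn_left(115.6°): centre at ρ to the left, rotate +115.6° → (-2.9285, -5.7599, 145.8000°)
go_straight(1.7): x += 1.7·cos θ, y += 1.7·sin θ → (-4.3345, -4.8043, 145.8000°)
turn_left(106.6°): centre at ρ to the left, rotate +106.6° → (-10.2744, -6.8612, 252.4000°)
turn_right(72.6°): centre at ρ to the right, rotate −72.6° → (-14.0246, -9.5959, 179.8000°)

(-14.0246, -9.5959, 179.8000°)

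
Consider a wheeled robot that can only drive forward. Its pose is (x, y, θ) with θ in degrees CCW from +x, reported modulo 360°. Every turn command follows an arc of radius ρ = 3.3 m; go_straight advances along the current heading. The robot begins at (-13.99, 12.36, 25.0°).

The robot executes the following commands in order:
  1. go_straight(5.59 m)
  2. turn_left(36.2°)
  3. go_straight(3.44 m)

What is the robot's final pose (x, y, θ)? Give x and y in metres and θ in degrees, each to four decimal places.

(-5.7693, 19.1380, 61.2000°)

set_pose: (x, y, θ) = (-13.9900, 12.3600, 25.0000°), ρ = 3.3
go_straight(5.59): x += 5.59·cos θ, y += 5.59·sin θ → (-8.9237, 14.7224, 25.0000°)
turn_left(36.2°): centre at ρ to the left, rotate +36.2° → (-7.4266, 16.1235, 61.2000°)
go_straight(3.44): x += 3.44·cos θ, y += 3.44·sin θ → (-5.7693, 19.1380, 61.2000°)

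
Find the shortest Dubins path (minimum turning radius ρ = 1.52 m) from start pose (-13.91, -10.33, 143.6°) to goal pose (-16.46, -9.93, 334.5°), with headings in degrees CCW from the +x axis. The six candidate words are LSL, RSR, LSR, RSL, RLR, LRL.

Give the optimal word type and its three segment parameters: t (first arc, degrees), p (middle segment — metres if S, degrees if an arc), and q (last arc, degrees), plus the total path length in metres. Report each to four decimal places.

RLR: t = 65.4870°, p = 260.0341°, q = 3.6471°, L = 8.7325 m

Let ψ = atan2(Δy, Δx) = atan2(0.40, -2.55) = 171.0851° be the start→goal bearing.
Normalize: d = |goal − start| / ρ = 2.581182/1.52 = 1.698146, α = (θ_start − ψ) mod 360° = 332.5149° = 5.803480 rad, β = (θ_goal − ψ) mod 360° = 163.4149° = 2.852129 rad.
Common terms: sin α = -0.461518, cos α = 0.887131, sin β = 0.285439, cos β = -0.958397, cos(α−β) = -0.981959, d² = 2.883700. Work in radians in the unit-radius frame; every candidate has L = ρ·(t + p + q).
LSL: p² = 2 + d² − 2cos(α−β) + 2d(sin α − sin β) = 4.310736; p = √p² = 2.076231; φ = atan2(cos β − cos α, d + sin α − sin β) = -1.094903 rad; t = (φ − α) mod 2π = 5.667988 rad, q = (β − φ) mod 2π = 3.947031 rad → L = 1.52·(5.667988 + 2.076231 + 3.947031) = 1.52·11.691250 = 17.770700 m
RSR: p² = 2 + d² − 2cos(α−β) + 2d(sin β − sin α) = 9.384499; p = √p² = 3.063413; φ = atan2(cos α − cos β, d − sin α + sin β) = 0.646557 rad; t = (α − φ) mod 2π = 5.156923 rad, q = (φ − β) mod 2π = 4.077614 rad → L = 1.52·(5.156923 + 3.063413 + 4.077614) = 1.52·12.297950 = 18.692884 m
LSR: p² = d² − 2 + 2cos(α−β) + 2d(sin α + sin β) = -1.678233 < 0 → infeasible
RSL: p² = d² − 2 + 2cos(α−β) − 2d(sin α + sin β) = -0.482203 < 0 → infeasible
RLR: c = (6 − d² + 2cos(α−β) + 2d(sin α − sin β))/8 = -0.173062; p = 2π − arccos c = 4.538451 rad; φ = atan2(cos α − cos β, d − sin α + sin β) = 0.646557 rad; t = (α − φ + p/2) mod 2π = 1.142964 rad, q = (α − β − t + p) mod 2π = 0.063654 rad → L = 1.52·(1.142964 + 4.538451 + 0.063654) = 1.52·5.745068 = 8.732504 m
LRL: c = (6 − d² + 2cos(α−β) − 2d(sin α − sin β))/8 = 0.461158; p = 2π − arccos c = 5.191689 rad; φ = atan2(cos β − cos α, d + sin α − sin β) = -1.094903 rad; t = (φ − α + p/2) mod 2π = 1.980647 rad, q = (β − α − t + p) mod 2π = 0.259690 rad → L = 1.52·(1.980647 + 5.191689 + 0.259690) = 1.52·7.432026 = 11.296679 m
Shortest: RLR with L = 8.732504 m ≈ 8.7325 m
Convert RLR to answer units (arcs ×180/π): t = 1.142964·180/π = 65.4870°, p = 4.538451·180/π = 260.0341°, q = 0.063654·180/π = 3.6471°, L = 8.7325 m.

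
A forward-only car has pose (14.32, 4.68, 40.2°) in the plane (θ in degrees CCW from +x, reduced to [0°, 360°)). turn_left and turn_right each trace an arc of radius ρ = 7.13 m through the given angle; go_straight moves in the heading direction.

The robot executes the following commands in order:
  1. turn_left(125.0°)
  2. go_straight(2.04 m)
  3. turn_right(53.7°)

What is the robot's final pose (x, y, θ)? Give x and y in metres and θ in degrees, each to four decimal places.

(4.7543, 21.8207, 111.5000°)

set_pose: (x, y, θ) = (14.3200, 4.6800, 40.2000°), ρ = 7.13
turn_left(125.0°): centre at ρ to the left, rotate +125.0° → (11.5392, 17.0193, 165.2000°)
go_straight(2.04): x += 2.04·cos θ, y += 2.04·sin θ → (9.5669, 17.5404, 165.2000°)
turn_right(53.7°): centre at ρ to the right, rotate −53.7° → (4.7543, 21.8207, 111.5000°)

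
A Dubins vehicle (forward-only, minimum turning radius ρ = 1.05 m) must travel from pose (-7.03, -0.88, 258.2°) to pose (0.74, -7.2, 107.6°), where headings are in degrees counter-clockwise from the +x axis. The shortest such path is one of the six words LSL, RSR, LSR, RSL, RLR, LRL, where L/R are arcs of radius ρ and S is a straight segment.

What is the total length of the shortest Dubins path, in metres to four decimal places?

Let ψ = atan2(Δy, Δx) = atan2(-6.32, 7.77) = -39.1244° be the start→goal bearing.
Normalize: d = |goal − start| / ρ = 10.015753/1.05 = 9.538812, α = (θ_start − ψ) mod 360° = 297.3244° = 5.189289 rad, β = (θ_goal − ψ) mod 360° = 146.7244° = 2.560824 rad.
Common terms: sin α = -0.888422, cos α = 0.459028, sin β = 0.548667, cos β = -0.836041, cos(α−β) = -0.871214, d² = 90.988934. Work in radians in the unit-radius frame; every candidate has L = ρ·(t + p + q).
LSL: p² = 2 + d² − 2cos(α−β) + 2d(sin α − sin β) = 67.315117; p = √p² = 8.204579; φ = atan2(cos β − cos α, d + sin α − sin β) = -0.158510 rad; t = (φ − α) mod 2π = 0.935386 rad, q = (β − φ) mod 2π = 2.719334 rad → L = 1.05·(0.935386 + 8.204579 + 2.719334) = 1.05·11.859298 = 12.452263 m
RSR: p² = 2 + d² − 2cos(α−β) + 2d(sin β − sin α) = 122.147607; p = √p² = 11.052041; φ = atan2(cos α − cos β, d − sin α + sin β) = 0.117449 rad; t = (α − φ) mod 2π = 5.071840 rad, q = (φ − β) mod 2π = 3.839811 rad → L = 1.05·(5.071840 + 11.052041 + 3.839811) = 1.05·19.963692 = 20.961877 m
LSR: p² = d² − 2 + 2cos(α−β) + 2d(sin α + sin β) = 80.764791; p = √p² = 8.986923; φ = atan2(−cos α − cos β, d + sin α + sin β) − atan2(−2, p) = 0.259938 rad; t = (φ − α) mod 2π = 1.353834 rad, q = (φ − β) mod 2π = 3.982300 rad → L = 1.05·(1.353834 + 8.986923 + 3.982300) = 1.05·14.323057 = 15.039210 m
RSL: p² = d² − 2 + 2cos(α−β) − 2d(sin α + sin β) = 93.728223; p = √p² = 9.681334; φ = atan2(cos α + cos β, d − sin α − sin β) − atan2(2, p) = -0.241864 rad; t = (α − φ) mod 2π = 5.431153 rad, q = (β − φ) mod 2π = 2.802687 rad → L = 1.05·(5.431153 + 9.681334 + 2.802687) = 1.05·17.915174 = 18.810933 m
RLR: c = (6 − d² + 2cos(α−β) + 2d(sin α − sin β))/8 = -14.268451, |c| > 1 → infeasible
LRL: c = (6 − d² + 2cos(α−β) − 2d(sin α − sin β))/8 = -7.414390, |c| > 1 → infeasible
Shortest: LSL with L = 12.452263 m ≈ 12.4523 m

12.4523 m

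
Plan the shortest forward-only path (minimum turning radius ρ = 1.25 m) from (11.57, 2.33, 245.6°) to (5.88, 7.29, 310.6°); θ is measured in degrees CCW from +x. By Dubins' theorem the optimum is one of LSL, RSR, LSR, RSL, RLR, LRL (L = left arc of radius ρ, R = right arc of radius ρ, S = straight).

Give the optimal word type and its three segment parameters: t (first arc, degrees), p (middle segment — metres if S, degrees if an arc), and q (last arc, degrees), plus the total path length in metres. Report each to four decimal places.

Let ψ = atan2(Δy, Δx) = atan2(4.96, -5.69) = 138.9212° be the start→goal bearing.
Normalize: d = |goal − start| / ρ = 7.548357/1.25 = 6.038686, α = (θ_start − ψ) mod 360° = 106.6788° = 1.861897 rad, β = (θ_goal − ψ) mod 360° = 171.6788° = 2.996361 rad.
Common terms: sin α = 0.957929, cos α = -0.287006, sin β = 0.144722, cos β = -0.989472, cos(α−β) = 0.422618, d² = 36.465728. Work in radians in the unit-radius frame; every candidate has L = ρ·(t + p + q).
LSL: p² = 2 + d² − 2cos(α−β) + 2d(sin α − sin β) = 47.441890; p = √p² = 6.887807; φ = atan2(cos β − cos α, d + sin α − sin β) = -0.102165 rad; t = (φ − α) mod 2π = 4.319124 rad, q = (β − φ) mod 2π = 3.098525 rad → L = 1.25·(4.319124 + 6.887807 + 3.098525) = 1.25·14.305457 = 17.881821 m
RSR: p² = 2 + d² − 2cos(α−β) + 2d(sin β − sin α) = 27.799092; p = √p² = 5.272484; φ = atan2(cos α − cos β, d − sin α + sin β) = 0.133630 rad; t = (α − φ) mod 2π = 1.728267 rad, q = (φ − β) mod 2π = 3.420454 rad → L = 1.25·(1.728267 + 5.272484 + 3.420454) = 1.25·10.421206 = 13.026507 m
LSR: p² = d² − 2 + 2cos(α−β) + 2d(sin α + sin β) = 48.628087; p = √p² = 6.973384; φ = atan2(−cos α − cos β, d + sin α + sin β) − atan2(−2, p) = 0.456185 rad; t = (φ − α) mod 2π = 4.877473 rad, q = (φ − β) mod 2π = 3.743009 rad → L = 1.25·(4.877473 + 6.973384 + 3.743009) = 1.25·15.593867 = 19.492334 m
RSL: p² = d² − 2 + 2cos(α−β) − 2d(sin α + sin β) = 21.993842; p = √p² = 4.689759; φ = atan2(cos α + cos β, d − sin α − sin β) − atan2(2, p) = -0.656168 rad; t = (α − φ) mod 2π = 2.518064 rad, q = (β − φ) mod 2π = 3.652528 rad → L = 1.25·(2.518064 + 4.689759 + 3.652528) = 1.25·10.860352 = 13.575440 m
RLR: c = (6 − d² + 2cos(α−β) + 2d(sin α − sin β))/8 = -2.474887, |c| > 1 → infeasible
LRL: c = (6 − d² + 2cos(α−β) − 2d(sin α − sin β))/8 = -4.930236, |c| > 1 → infeasible
Shortest: RSR with L = 13.026507 m ≈ 13.0265 m
Convert RSR to answer units (arcs ×180/π): t = 1.728267·180/π = 99.0224°, p = ρ·p = 1.25·5.272484 = 6.5906 m, q = 3.420454·180/π = 195.9776°, L = 13.0265 m.

RSR: t = 99.0224°, p = 6.5906 m, q = 195.9776°, L = 13.0265 m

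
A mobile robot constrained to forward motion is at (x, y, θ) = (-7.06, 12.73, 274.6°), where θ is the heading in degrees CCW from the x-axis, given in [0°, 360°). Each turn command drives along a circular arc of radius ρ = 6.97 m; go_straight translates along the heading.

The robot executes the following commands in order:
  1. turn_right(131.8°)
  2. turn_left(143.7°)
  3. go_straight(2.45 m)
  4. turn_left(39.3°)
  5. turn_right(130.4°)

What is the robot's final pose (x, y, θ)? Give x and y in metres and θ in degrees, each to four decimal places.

set_pose: (x, y, θ) = (-7.0600, 12.7300, 274.6000°), ρ = 6.97
turn_right(131.8°): centre at ρ to the right, rotate −131.8° → (-18.2216, 6.6192, 142.8000°)
turn_left(143.7°): centre at ρ to the left, rotate +143.7° → (-29.1186, -0.9122, 286.5000°)
go_straight(2.45): x += 2.45·cos θ, y += 2.45·sin θ → (-28.4228, -3.2613, 286.5000°)
turn_left(39.3°): centre at ρ to the left, rotate +39.3° → (-25.6575, -7.0465, 325.8000°)
turn_right(130.4°): centre at ρ to the right, rotate −130.4° → (-27.7243, -19.5310, 195.4000°)

(-27.7243, -19.5310, 195.4000°)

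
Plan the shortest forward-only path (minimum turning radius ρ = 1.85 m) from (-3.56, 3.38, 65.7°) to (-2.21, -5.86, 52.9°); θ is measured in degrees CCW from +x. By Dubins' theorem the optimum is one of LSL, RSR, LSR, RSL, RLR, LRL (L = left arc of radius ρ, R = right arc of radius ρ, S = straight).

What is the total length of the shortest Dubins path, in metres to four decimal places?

19.0385 m

Let ψ = atan2(Δy, Δx) = atan2(-9.24, 1.35) = -81.6877° be the start→goal bearing.
Normalize: d = |goal − start| / ρ = 9.338099/1.85 = 5.047621, α = (θ_start − ψ) mod 360° = 147.3877° = 2.572400 rad, β = (θ_goal − ψ) mod 360° = 134.5877° = 2.348998 rad.
Common terms: sin α = 0.538952, cos α = -0.842336, sin β = 0.712177, cos β = -0.702000, cos(α−β) = 0.975149, d² = 25.478481. Work in radians in the unit-radius frame; every candidate has L = ρ·(t + p + q).
LSL: p² = 2 + d² − 2cos(α−β) + 2d(sin α − sin β) = 23.779433; p = √p² = 4.876416; φ = atan2(cos β − cos α, d + sin α − sin β) = 0.028783 rad; t = (φ − α) mod 2π = 3.739568 rad, q = (β − φ) mod 2π = 2.320215 rad → L = 1.85·(3.739568 + 4.876416 + 2.320215) = 1.85·10.936199 = 20.231968 m
RSR: p² = 2 + d² − 2cos(α−β) + 2d(sin β − sin α) = 27.276931; p = √p² = 5.222732; φ = atan2(cos α − cos β, d − sin α + sin β) = -0.026874 rad; t = (α − φ) mod 2π = 2.599274 rad, q = (φ − β) mod 2π = 3.907314 rad → L = 1.85·(2.599274 + 5.222732 + 3.907314) = 1.85·11.729320 = 21.699241 m
LSR: p² = d² − 2 + 2cos(α−β) + 2d(sin α + sin β) = 38.059230; p = √p² = 6.169216; φ = atan2(−cos α − cos β, d + sin α + sin β) − atan2(−2, p) = 0.553938 rad; t = (φ − α) mod 2π = 4.264723 rad, q = (φ − β) mod 2π = 4.488125 rad → L = 1.85·(4.264723 + 6.169216 + 4.488125) = 1.85·14.922064 = 27.605819 m
RSL: p² = d² − 2 + 2cos(α−β) − 2d(sin α + sin β) = 12.798328; p = √p² = 3.577475; φ = atan2(cos α + cos β, d − sin α − sin β) − atan2(2, p) = -0.896105 rad; t = (α − φ) mod 2π = 3.468505 rad, q = (β − φ) mod 2π = 3.245103 rad → L = 1.85·(3.468505 + 3.577475 + 3.245103) = 1.85·10.291083 = 19.038504 m
RLR: c = (6 − d² + 2cos(α−β) + 2d(sin α − sin β))/8 = -2.409616, |c| > 1 → infeasible
LRL: c = (6 − d² + 2cos(α−β) − 2d(sin α − sin β))/8 = -1.972429, |c| > 1 → infeasible
Shortest: RSL with L = 19.038504 m ≈ 19.0385 m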